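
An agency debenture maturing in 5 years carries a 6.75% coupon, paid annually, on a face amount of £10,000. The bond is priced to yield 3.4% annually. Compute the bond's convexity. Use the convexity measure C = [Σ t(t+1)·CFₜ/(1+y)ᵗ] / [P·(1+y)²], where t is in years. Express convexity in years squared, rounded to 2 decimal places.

With y = 0.034:
  t   CF        PV=CF/(1+0.034)^t    t·PV        t(t+1)·PV
  1       675.00       652.8046       652.8046       1,305.6093
  2       675.00       631.3391     1,262.6782       3,788.0347
  3       675.00       610.5794     1,831.7382       7,326.9529
  4       675.00       590.5023     2,362.0093      11,810.0467
  5    10,675.00     9,031.6103    45,158.0515     270,948.3088
  Σ                 11,516.8358    51,267.2819     295,178.9524
P = 11,516.8358.
Convexity = Σ t(t+1)·PV / [P·(1+y)²] = 295,178.9524 / (11,516.8358 × 1.069156) = 23.97238.

23.97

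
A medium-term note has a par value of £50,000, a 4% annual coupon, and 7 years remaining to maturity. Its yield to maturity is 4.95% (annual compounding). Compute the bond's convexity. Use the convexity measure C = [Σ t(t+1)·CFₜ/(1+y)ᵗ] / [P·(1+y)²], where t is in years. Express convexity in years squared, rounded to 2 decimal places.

With y = 0.0495:
  t   CF        PV=CF/(1+0.0495)^t    t·PV        t(t+1)·PV
  1     2,000.00     1,905.6694     1,905.6694       3,811.3387
  2     2,000.00     1,815.7879     3,631.5757      10,894.7272
  3     2,000.00     1,730.1457     5,190.4370      20,761.7479
  4     2,000.00     1,648.5428     6,594.1712      32,970.8558
  5     2,000.00     1,570.7887     7,853.9437      47,123.6624
  6     2,000.00     1,496.7020     8,980.2120      62,861.4839
  7    52,000.00    37,078.8489   259,551.9423   2,076,415.5386
  Σ                 47,246.4853   293,707.9513   2,254,839.3545
P = 47,246.4853.
Convexity = Σ t(t+1)·PV / [P·(1+y)²] = 2,254,839.3545 / (47,246.4853 × 1.101450) = 43.32925.

43.33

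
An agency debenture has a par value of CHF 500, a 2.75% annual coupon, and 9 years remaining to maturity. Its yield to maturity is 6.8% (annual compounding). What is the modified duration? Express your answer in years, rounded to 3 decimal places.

Periodic yield y = 0.068. First find Macaulay duration:
  t   CF        PV=CF/(1+0.068)^t    t·PV
  1        13.75        12.8745        12.8745
  2        13.75        12.0548        24.1096
  3        13.75        11.2873        33.8618
  4        13.75        10.5686        42.2744
  5        13.75         9.8957        49.4785
  6        13.75         9.2656        55.5938
  7        13.75         8.6757        60.7298
  8        13.75         8.1233        64.9864
  9       513.75       284.1912     2,557.7204
  Σ                    366.9367     2,901.6293
P = 366.9367; Macaulay duration = 2,901.6293 / 366.9367 = 7.90771 years.
Modified duration = D_Mac / (1 + y) = 7.90771 / 1.068 = 7.40422 years.

7.404 years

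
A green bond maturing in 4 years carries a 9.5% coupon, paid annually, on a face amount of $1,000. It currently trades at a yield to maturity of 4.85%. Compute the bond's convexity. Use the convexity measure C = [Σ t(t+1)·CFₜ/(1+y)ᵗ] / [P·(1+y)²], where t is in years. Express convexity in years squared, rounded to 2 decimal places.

With y = 0.0485:
  t   CF        PV=CF/(1+0.0485)^t    t·PV        t(t+1)·PV
  1        95.00        90.6056        90.6056         181.2113
  2        95.00        86.4145       172.8290         518.4871
  3        95.00        82.4173       247.2519         989.0074
  4     1,095.00       906.0254     3,624.1017      18,120.5083
  Σ                  1,165.4628     4,134.7882      19,809.2141
P = 1,165.4628.
Convexity = Σ t(t+1)·PV / [P·(1+y)²] = 19,809.2141 / (1,165.4628 × 1.099352) = 15.46080.

15.46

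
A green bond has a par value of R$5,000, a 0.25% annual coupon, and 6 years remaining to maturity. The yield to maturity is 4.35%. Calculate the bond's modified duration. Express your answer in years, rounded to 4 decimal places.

Periodic yield y = 0.0435. First find Macaulay duration:
  t   CF        PV=CF/(1+0.0435)^t    t·PV
  1        12.50        11.9789        11.9789
  2        12.50        11.4796        22.9591
  3        12.50        11.0010        33.0030
  4        12.50        10.5424        42.1697
  5        12.50        10.1029        50.5147
  6     5,012.50     3,882.3945    23,294.3671
  Σ                  3,937.4994    23,454.9925
P = 3,937.4994; Macaulay duration = 23,454.9925 / 3,937.4994 = 5.95682 years.
Modified duration = D_Mac / (1 + y) = 5.95682 / 1.0435 = 5.70850 years.

5.7085 years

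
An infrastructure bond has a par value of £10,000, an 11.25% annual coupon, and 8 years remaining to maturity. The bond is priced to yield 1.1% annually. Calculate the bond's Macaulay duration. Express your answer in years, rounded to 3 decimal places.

Periodic yield y = 0.011. Discount each cash flow and weight by its year:
  t   CF        PV=CF/(1+0.011)^t    t·PV
  1     1,125.00     1,112.7596     1,112.7596
  2     1,125.00     1,100.6525     2,201.3049
  3     1,125.00     1,088.6770     3,266.0311
  4     1,125.00     1,076.8319     4,307.3275
  5     1,125.00     1,065.1156     5,325.5780
  6     1,125.00     1,053.5268     6,321.1608
  7     1,125.00     1,042.0641     7,294.4487
  8    11,125.00    10,192.7360    81,541.8878
  Σ                 17,732.3635   111,370.4984
Price P = Σ PV = 17,732.3635.
Macaulay duration = Σ(t·PV) / P = 111,370.4984 / 17,732.3635 = 6.28063 years.

6.281 years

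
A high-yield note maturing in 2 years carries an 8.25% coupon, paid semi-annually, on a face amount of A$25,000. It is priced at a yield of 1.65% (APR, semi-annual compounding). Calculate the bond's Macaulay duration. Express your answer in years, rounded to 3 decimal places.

Periodic yield y = 0.00825. Discount each cash flow and weight by its period:
  t   CF        PV=CF/(1+0.00825)^t    t·PV
  1     1,031.25     1,022.8118     1,022.8118
  2     1,031.25     1,014.4427     2,028.8853
  3     1,031.25     1,006.1420     3,018.4259
  4    26,031.25    25,189.6481   100,758.5924
  Σ                 28,233.0445   106,828.7154
Price P = Σ PV = 28,233.0445.
Macaulay duration = Σ(t·PV) / P = 106,828.7154 / 28,233.0445 = 3.78382 half-year periods.
In years: 3.78382 / 2 = 1.89191 years.

1.892 years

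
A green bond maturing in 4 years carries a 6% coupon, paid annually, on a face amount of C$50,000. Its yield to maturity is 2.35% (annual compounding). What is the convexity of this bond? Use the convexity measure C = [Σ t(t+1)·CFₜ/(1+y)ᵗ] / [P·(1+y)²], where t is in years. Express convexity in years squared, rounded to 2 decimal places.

With y = 0.0235:
  t   CF        PV=CF/(1+0.0235)^t    t·PV        t(t+1)·PV
  1     3,000.00     2,931.1187     2,931.1187       5,862.2374
  2     3,000.00     2,863.8190     5,727.6379      17,182.9138
  3     3,000.00     2,798.0645     8,394.1934      33,576.7734
  4    53,000.00    48,297.4811   193,189.9246     965,949.6229
  Σ                 56,890.4833   210,242.8746   1,022,571.5475
P = 56,890.4833.
Convexity = Σ t(t+1)·PV / [P·(1+y)²] = 1,022,571.5475 / (56,890.4833 × 1.047552) = 17.15846.

17.16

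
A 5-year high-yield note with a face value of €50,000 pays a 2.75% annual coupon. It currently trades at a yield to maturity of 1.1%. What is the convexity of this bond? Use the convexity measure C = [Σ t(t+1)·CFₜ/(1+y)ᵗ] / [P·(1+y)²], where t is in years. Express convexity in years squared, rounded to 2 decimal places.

With y = 0.011:
  t   CF        PV=CF/(1+0.011)^t    t·PV        t(t+1)·PV
  1     1,375.00     1,360.0396     1,360.0396       2,720.0791
  2     1,375.00     1,345.2419     2,690.4838       8,071.4514
  3     1,375.00     1,330.6052     3,991.8157      15,967.2630
  4     1,375.00     1,316.1278     5,264.5114      26,322.5568
  5    51,375.00    48,640.2789   243,201.3947   1,459,208.3685
  Σ                 53,992.2935   256,508.2452   1,512,289.7188
P = 53,992.2935.
Convexity = Σ t(t+1)·PV / [P·(1+y)²] = 1,512,289.7188 / (53,992.2935 × 1.022121) = 27.40318.

27.40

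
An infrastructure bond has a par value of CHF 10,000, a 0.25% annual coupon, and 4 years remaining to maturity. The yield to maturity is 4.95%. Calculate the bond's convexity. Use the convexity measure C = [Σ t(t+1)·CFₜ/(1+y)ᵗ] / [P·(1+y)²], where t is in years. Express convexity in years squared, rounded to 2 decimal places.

With y = 0.0495:
  t   CF        PV=CF/(1+0.0495)^t    t·PV        t(t+1)·PV
  1        25.00        23.8209        23.8209          47.6417
  2        25.00        22.6973        45.3947         136.1841
  3        25.00        21.6268        64.8805         259.5218
  4    10,025.00     8,263.3207    33,053.2829     165,266.4146
  Σ                  8,331.4658    33,187.3789     165,709.7623
P = 8,331.4658.
Convexity = Σ t(t+1)·PV / [P·(1+y)²] = 165,709.7623 / (8,331.4658 × 1.101450) = 18.05767.

18.06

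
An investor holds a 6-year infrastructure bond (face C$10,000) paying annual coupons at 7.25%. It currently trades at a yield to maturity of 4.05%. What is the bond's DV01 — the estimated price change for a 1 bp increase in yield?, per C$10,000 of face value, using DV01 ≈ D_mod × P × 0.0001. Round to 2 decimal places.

C$5.78

Periodic yield y = 0.0405.
  t   CF        PV=CF/(1+0.0405)^t    t·PV
  1       725.00       696.7804       696.7804
  2       725.00       669.6592     1,339.3184
  3       725.00       643.5937     1,930.7810
  4       725.00       618.5427     2,474.1707
  5       725.00       594.4668     2,972.3339
  6    10,725.00     8,451.7140    50,710.2841
  Σ                 11,674.7567    60,123.6684
P = 11,674.7567; D_Mac = 5.14989 yrs; D_mod = 4.94943 yrs.
DV01 ≈ 4.94943 × 11,674.7567 × 0.0001 = 5.778344.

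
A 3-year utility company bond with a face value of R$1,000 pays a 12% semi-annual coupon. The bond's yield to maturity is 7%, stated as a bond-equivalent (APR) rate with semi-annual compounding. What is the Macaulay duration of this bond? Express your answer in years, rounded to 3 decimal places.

Periodic yield y = 0.035. Discount each cash flow and weight by its period:
  t   CF        PV=CF/(1+0.035)^t    t·PV
  1        60.00        57.9710        57.9710
  2        60.00        56.0106       112.0213
  3        60.00        54.1166       162.3497
  4        60.00        52.2865       209.1461
  5        60.00        50.5184       252.5920
  6     1,060.00       862.3107     5,173.8641
  Σ                  1,133.2138     5,967.9442
Price P = Σ PV = 1,133.2138.
Macaulay duration = Σ(t·PV) / P = 5,967.9442 / 1,133.2138 = 5.26639 half-year periods.
In years: 5.26639 / 2 = 2.63319 years.

2.633 years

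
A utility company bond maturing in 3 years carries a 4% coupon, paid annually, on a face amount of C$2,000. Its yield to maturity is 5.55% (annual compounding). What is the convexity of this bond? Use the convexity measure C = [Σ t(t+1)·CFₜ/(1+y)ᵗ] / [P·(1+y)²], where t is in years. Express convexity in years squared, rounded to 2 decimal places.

With y = 0.0555:
  t   CF        PV=CF/(1+0.0555)^t    t·PV        t(t+1)·PV
  1        80.00        75.7935        75.7935         151.5869
  2        80.00        71.8081       143.6162         430.8487
  3     2,080.00     1,768.8403     5,306.5209      21,226.0835
  Σ                  1,916.4419     5,525.9306      21,808.5191
P = 1,916.4419.
Convexity = Σ t(t+1)·PV / [P·(1+y)²] = 21,808.5191 / (1,916.4419 × 1.114080) = 10.21443.

10.21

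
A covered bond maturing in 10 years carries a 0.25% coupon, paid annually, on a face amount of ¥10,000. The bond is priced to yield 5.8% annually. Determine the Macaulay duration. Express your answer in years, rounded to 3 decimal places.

Periodic yield y = 0.058. Discount each cash flow and weight by its year:
  t   CF        PV=CF/(1+0.058)^t    t·PV
  1        25.00        23.6295        23.6295
  2        25.00        22.3341        44.6682
  3        25.00        21.1097        63.3292
  4        25.00        19.9525        79.8100
  5        25.00        18.8587        94.2935
  6        25.00        17.8249       106.9491
  7        25.00        16.8477       117.9338
  8        25.00        15.9241       127.3927
  9        25.00        15.0511       135.4601
  10   10,025.00     5,704.6329    57,046.3293
  Σ                  5,876.1652    57,839.7955
Price P = Σ PV = 5,876.1652.
Macaulay duration = Σ(t·PV) / P = 57,839.7955 / 5,876.1652 = 9.84312 years.

9.843 years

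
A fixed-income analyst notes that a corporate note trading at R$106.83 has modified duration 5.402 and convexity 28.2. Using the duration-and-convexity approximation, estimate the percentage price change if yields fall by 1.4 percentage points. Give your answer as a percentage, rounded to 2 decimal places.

Duration effect: -D_mod·Δy = -5.402 × (-0.014) = +0.075628
Convexity effect: ½·C·(Δy)² = 0.5 × 28.2 × (-0.014)² = +0.0027636
ΔP/P ≈ +0.075628 + 0.0027636 = +0.0783916
= +7.83916%.

+7.84%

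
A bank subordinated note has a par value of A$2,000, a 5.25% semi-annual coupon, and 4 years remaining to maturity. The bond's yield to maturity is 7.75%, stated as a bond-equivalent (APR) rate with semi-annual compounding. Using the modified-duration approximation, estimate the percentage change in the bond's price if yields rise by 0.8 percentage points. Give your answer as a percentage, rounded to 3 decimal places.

-2.804%

Periodic yield y = 0.03875. Modified duration first:
  t   CF        PV=CF/(1+0.03875)^t    t·PV
  1        52.50        50.5415        50.5415
  2        52.50        48.6561        97.3122
  3        52.50        46.8410       140.5230
  4        52.50        45.0936       180.3745
  5        52.50        43.4114       217.0572
  6        52.50        41.7920       250.7520
  7        52.50        40.2330       281.6308
  8     2,052.50     1,514.2405    12,113.9244
  Σ                  1,830.8092    13,332.1155
P = 1,830.8092; D_Mac = 7.28209 half-year periods = 3.64104 yrs; D_mod = 3.64104/(1+0.03875) = 3.50522 yrs.
ΔP/P ≈ -D_mod · Δy = -3.50522 × (+0.008) = -0.028042 = -2.8042%.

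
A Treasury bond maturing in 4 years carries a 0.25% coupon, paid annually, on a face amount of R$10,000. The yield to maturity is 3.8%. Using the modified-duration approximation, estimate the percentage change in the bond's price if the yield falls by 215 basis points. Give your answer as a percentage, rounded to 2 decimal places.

+8.25%

Periodic yield y = 0.038. Modified duration first:
  t   CF        PV=CF/(1+0.038)^t    t·PV
  1        25.00        24.0848        24.0848
  2        25.00        23.2031        46.4061
  3        25.00        22.3536        67.0609
  4    10,025.00     8,635.6487    34,542.5948
  Σ                  8,705.2902    34,680.1466
P = 8,705.2902; D_Mac = 3.98380 yrs; D_mod = 3.98380/(1+0.038) = 3.83796 yrs.
ΔP/P ≈ -D_mod · Δy = -3.83796 × (-0.0215) = +0.082516 = +8.2516%.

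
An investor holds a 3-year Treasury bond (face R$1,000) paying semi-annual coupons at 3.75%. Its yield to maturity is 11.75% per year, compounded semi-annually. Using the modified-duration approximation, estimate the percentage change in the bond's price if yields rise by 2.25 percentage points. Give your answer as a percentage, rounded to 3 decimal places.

-6.049%

Periodic yield y = 0.05875. Modified duration first:
  t   CF        PV=CF/(1+0.05875)^t    t·PV
  1        18.75        17.7096        17.7096
  2        18.75        16.7269        33.4537
  3        18.75        15.7987        47.3961
  4        18.75        14.9220        59.6881
  5        18.75        14.0940        70.4700
  6     1,018.75       723.2810     4,339.6863
  Σ                    802.5322     4,568.4037
P = 802.5322; D_Mac = 5.69249 half-year periods = 2.84624 yrs; D_mod = 2.84624/(1+0.05875) = 2.68831 yrs.
ΔP/P ≈ -D_mod · Δy = -2.68831 × (+0.0225) = -0.060487 = -6.0487%.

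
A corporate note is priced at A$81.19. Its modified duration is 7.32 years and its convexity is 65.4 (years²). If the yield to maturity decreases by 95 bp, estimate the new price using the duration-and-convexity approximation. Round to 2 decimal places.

Duration effect: -D_mod·Δy = -7.32 × (-0.0095) = +0.069540
Convexity effect: ½·C·(Δy)² = 0.5 × 65.4 × (-0.0095)² = +0.002951175
ΔP/P ≈ +0.069540 + 0.002951175 = +0.072491175
New price ≈ 81.19 × (1 + 0.072491175) = 87.07555849825.

A$87.08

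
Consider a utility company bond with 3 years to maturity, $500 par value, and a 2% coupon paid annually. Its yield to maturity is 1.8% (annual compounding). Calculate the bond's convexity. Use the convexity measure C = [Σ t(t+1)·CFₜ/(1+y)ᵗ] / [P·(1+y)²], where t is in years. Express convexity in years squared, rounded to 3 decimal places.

With y = 0.018:
  t   CF        PV=CF/(1+0.018)^t    t·PV        t(t+1)·PV
  1        10.00         9.8232         9.8232          19.6464
  2        10.00         9.6495        19.2990          57.8970
  3       510.00       483.4225     1,450.2674       5,801.0698
  Σ                    502.8952     1,479.3896       5,878.6131
P = 502.8952.
Convexity = Σ t(t+1)·PV / [P·(1+y)²] = 5,878.6131 / (502.8952 × 1.036324) = 11.27981.

11.280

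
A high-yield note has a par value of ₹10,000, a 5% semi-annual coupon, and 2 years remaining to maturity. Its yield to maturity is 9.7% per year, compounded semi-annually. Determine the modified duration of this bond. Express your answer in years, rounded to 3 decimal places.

1.835 years

Periodic yield y = 0.0485. First find Macaulay duration:
  t   CF        PV=CF/(1+0.0485)^t    t·PV
  1       250.00       238.4359       238.4359
  2       250.00       227.4066       454.8133
  3       250.00       216.8876       650.6628
  4    10,250.00     8,481.0598    33,924.2393
  Σ                  9,163.7899    35,268.1512
P = 9,163.7899; Macaulay duration = 35,268.1512 / 9,163.7899 = 3.84864 half-year periods = 1.92432 years.
Modified duration = D_Mac / (1 + y) = 1.92432 / 1.0485 = 1.83531 years.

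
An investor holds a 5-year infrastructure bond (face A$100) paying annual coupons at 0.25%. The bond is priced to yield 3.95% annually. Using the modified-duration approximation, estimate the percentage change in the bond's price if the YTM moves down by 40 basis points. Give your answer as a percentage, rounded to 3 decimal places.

+1.913%

Periodic yield y = 0.0395. Modified duration first:
  t   CF        PV=CF/(1+0.0395)^t    t·PV
  1         0.25         0.2405         0.2405
  2         0.25         0.2314         0.4627
  3         0.25         0.2226         0.6677
  4         0.25         0.2141         0.8565
  5       100.25        82.5966       412.9828
  Σ                     83.5051       415.2101
P = 83.5051; D_Mac = 4.97227 yrs; D_mod = 4.97227/(1+0.0395) = 4.78333 yrs.
ΔP/P ≈ -D_mod · Δy = -4.78333 × (-0.004) = +0.019133 = +1.9133%.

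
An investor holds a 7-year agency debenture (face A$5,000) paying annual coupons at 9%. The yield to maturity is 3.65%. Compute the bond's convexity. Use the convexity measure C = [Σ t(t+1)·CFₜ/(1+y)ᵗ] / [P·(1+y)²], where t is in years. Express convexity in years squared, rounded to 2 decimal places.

39.33

With y = 0.0365:
  t   CF        PV=CF/(1+0.0365)^t    t·PV        t(t+1)·PV
  1       450.00       434.1534       434.1534         868.3068
  2       450.00       418.8648       837.7297       2,513.1890
  3       450.00       404.1146     1,212.3439       4,849.3758
  4       450.00       389.8839     1,559.5356       7,797.6778
  5       450.00       376.1543     1,880.7713      11,284.6277
  6       450.00       362.9081     2,177.4487      15,242.1407
  7     5,450.00     4,240.4442    29,683.1097     237,464.8777
  Σ                  6,626.5234    37,785.0922     280,020.1955
P = 6,626.5234.
Convexity = Σ t(t+1)·PV / [P·(1+y)²] = 280,020.1955 / (6,626.5234 × 1.074332) = 39.33372.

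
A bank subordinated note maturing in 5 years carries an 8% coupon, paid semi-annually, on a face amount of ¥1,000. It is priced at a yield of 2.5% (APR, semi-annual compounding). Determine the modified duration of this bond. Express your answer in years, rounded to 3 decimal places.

Periodic yield y = 0.0125. First find Macaulay duration:
  t   CF        PV=CF/(1+0.0125)^t    t·PV
  1        40.00        39.5062        39.5062
  2        40.00        39.0184        78.0369
  3        40.00        38.5367       115.6102
  4        40.00        38.0610       152.2439
  5        40.00        37.5911       187.9554
  6        40.00        37.1270       222.7620
  7        40.00        36.6686       256.6805
  8        40.00        36.2159       289.7275
  9        40.00        35.7688       321.9194
  10    1,040.00       918.5082     9,185.0816
  Σ                  1,257.0020    10,849.5236
P = 1,257.0020; Macaulay duration = 10,849.5236 / 1,257.0020 = 8.63127 half-year periods = 4.31564 years.
Modified duration = D_Mac / (1 + y) = 4.31564 / 1.0125 = 4.26236 years.

4.262 years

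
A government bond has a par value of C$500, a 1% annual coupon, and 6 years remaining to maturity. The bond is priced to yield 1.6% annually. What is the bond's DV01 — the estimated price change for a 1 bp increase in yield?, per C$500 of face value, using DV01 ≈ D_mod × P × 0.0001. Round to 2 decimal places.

C$0.28

Periodic yield y = 0.016.
  t   CF        PV=CF/(1+0.016)^t    t·PV
  1         5.00         4.9213         4.9213
  2         5.00         4.8438         9.6875
  3         5.00         4.7675        14.3024
  4         5.00         4.6924        18.7696
  5         5.00         4.6185        23.0925
  6       505.00       459.1231     2,754.7385
  Σ                    482.9665     2,825.5119
P = 482.9665; D_Mac = 5.85033 yrs; D_mod = 5.75820 yrs.
DV01 ≈ 5.75820 × 482.9665 × 0.0001 = 0.278102.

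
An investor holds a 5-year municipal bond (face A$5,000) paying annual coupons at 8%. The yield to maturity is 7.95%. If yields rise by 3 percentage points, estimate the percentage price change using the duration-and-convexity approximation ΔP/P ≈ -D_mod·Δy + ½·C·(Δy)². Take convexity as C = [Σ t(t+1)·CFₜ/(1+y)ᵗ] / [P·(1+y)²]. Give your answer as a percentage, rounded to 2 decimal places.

With y = 0.0795:
  t   CF        PV=CF/(1+0.0795)^t    t·PV        t(t+1)·PV
  1       400.00       370.5419       370.5419         741.0838
  2       400.00       343.2533       686.5066       2,059.5197
  3       400.00       317.9743       953.9230       3,815.6919
  4       400.00       294.5570     1,178.2282       5,891.1408
  5     5,400.00     3,683.6684    18,418.3419     110,510.0515
  Σ                  5,009.9949    21,607.5415     123,017.4876
P = 5,009.9949; D_Mac = 4.31289 yrs; D_mod = 3.99526 yrs; C = 21.07096.
Duration effect: -3.99526 × (+0.03) = -0.119858
Convexity effect: 0.5 × 21.07096 × (0.03)² = +0.0094819
ΔP/P ≈ -0.119858 + 0.0094819 = -0.110376 = -11.0376%.

-11.04%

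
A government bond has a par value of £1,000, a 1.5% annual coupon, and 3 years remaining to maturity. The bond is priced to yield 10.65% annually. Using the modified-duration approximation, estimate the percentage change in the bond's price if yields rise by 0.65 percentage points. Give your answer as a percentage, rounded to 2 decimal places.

Periodic yield y = 0.1065. Modified duration first:
  t   CF        PV=CF/(1+0.1065)^t    t·PV
  1        15.00        13.5563        13.5563
  2        15.00        12.2515        24.5030
  3     1,015.00       749.2242     2,247.6726
  Σ                    775.0319     2,285.7318
P = 775.0319; D_Mac = 2.94921 yrs; D_mod = 2.94921/(1+0.1065) = 2.66535 yrs.
ΔP/P ≈ -D_mod · Δy = -2.66535 × (+0.0065) = -0.017325 = -1.7325%.

-1.73%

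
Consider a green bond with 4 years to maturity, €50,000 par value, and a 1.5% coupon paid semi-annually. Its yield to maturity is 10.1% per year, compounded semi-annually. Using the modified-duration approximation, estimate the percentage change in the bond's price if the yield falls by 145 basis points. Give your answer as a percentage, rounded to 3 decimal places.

Periodic yield y = 0.0505. Modified duration first:
  t   CF        PV=CF/(1+0.0505)^t    t·PV
  1       375.00       356.9729       356.9729
  2       375.00       339.8123       679.6247
  3       375.00       323.4768       970.4303
  4       375.00       307.9265     1,231.7059
  5       375.00       293.1237     1,465.6187
  6       375.00       279.0326     1,674.1955
  7       375.00       265.6188     1,859.3319
  8    50,375.00    33,966.1721   271,729.3765
  Σ                 36,132.1357   279,967.2563
P = 36,132.1357; D_Mac = 7.74843 half-year periods = 3.87421 yrs; D_mod = 3.87421/(1+0.0505) = 3.68797 yrs.
ΔP/P ≈ -D_mod · Δy = -3.68797 × (-0.0145) = +0.053476 = +5.3476%.

+5.348%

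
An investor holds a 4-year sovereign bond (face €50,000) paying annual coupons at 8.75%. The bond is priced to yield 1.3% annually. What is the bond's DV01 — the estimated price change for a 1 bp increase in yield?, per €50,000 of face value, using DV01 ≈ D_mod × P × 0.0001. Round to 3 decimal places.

€22.904

Periodic yield y = 0.013.
  t   CF        PV=CF/(1+0.013)^t    t·PV
  1     4,375.00     4,318.8549     4,318.8549
  2     4,375.00     4,263.4303     8,526.8606
  3     4,375.00     4,208.7170    12,626.1509
  4    54,375.00    51,637.0578   206,548.2310
  Σ                 64,428.0599   232,020.0974
P = 64,428.0599; D_Mac = 3.60123 yrs; D_mod = 3.55501 yrs.
DV01 ≈ 3.55501 × 64,428.0599 × 0.0001 = 22.904254.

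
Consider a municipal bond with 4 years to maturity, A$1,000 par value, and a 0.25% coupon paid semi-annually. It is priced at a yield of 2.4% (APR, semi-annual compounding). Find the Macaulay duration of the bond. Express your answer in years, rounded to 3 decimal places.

Periodic yield y = 0.012. Discount each cash flow and weight by its period:
  t   CF        PV=CF/(1+0.012)^t    t·PV
  1         1.25         1.2352         1.2352
  2         1.25         1.2205         2.4411
  3         1.25         1.2061         3.6182
  4         1.25         1.1918         4.7670
  5         1.25         1.1776         5.8881
  6         1.25         1.1637         6.9820
  7         1.25         1.1499         8.0490
  8     1,001.25       910.1195     7,280.9562
  Σ                    918.4642     7,313.9368
Price P = Σ PV = 918.4642.
Macaulay duration = Σ(t·PV) / P = 7,313.9368 / 918.4642 = 7.96322 half-year periods.
In years: 7.96322 / 2 = 3.98161 years.

3.982 years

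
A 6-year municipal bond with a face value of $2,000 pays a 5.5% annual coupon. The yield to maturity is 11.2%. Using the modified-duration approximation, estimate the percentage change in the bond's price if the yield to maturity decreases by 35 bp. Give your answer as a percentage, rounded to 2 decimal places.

Periodic yield y = 0.112. Modified duration first:
  t   CF        PV=CF/(1+0.112)^t    t·PV
  1       110.00        98.9209        98.9209
  2       110.00        88.9576       177.9152
  3       110.00        79.9979       239.9936
  4       110.00        71.9405       287.7621
  5       110.00        64.6947       323.4735
  6     2,110.00     1,115.9731     6,695.8387
  Σ                  1,520.4847     7,823.9039
P = 1,520.4847; D_Mac = 5.14566 yrs; D_mod = 5.14566/(1+0.112) = 4.62740 yrs.
ΔP/P ≈ -D_mod · Δy = -4.62740 × (-0.0035) = +0.016196 = +1.6196%.

+1.62%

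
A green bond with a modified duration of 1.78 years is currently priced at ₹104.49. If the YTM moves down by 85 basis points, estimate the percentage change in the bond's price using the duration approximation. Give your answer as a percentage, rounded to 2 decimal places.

Duration approximation: ΔP/P ≈ -D_mod · Δy = -1.78 × (-0.0085) = +0.015130.
As a percentage: +1.5130%.

+1.51%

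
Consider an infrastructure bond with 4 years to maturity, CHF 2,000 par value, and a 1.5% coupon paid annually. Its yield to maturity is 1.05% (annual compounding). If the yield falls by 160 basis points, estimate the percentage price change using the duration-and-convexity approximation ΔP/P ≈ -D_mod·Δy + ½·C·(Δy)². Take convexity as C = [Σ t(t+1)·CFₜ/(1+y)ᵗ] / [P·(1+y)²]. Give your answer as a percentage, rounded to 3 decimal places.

With y = 0.0105:
  t   CF        PV=CF/(1+0.0105)^t    t·PV        t(t+1)·PV
  1        30.00        29.6883        29.6883          59.3765
  2        30.00        29.3798        58.7596         176.2787
  3        30.00        29.0745        87.2235         348.8940
  4     2,030.00     1,946.9319     7,787.7277      38,938.6385
  Σ                  2,035.0745     7,963.3991      39,523.1878
P = 2,035.0745; D_Mac = 3.91307 yrs; D_mod = 3.87241 yrs; C = 19.01950.
Duration effect: -3.87241 × (-0.016) = +0.061959
Convexity effect: 0.5 × 19.01950 × (-0.016)² = +0.0024345
ΔP/P ≈ +0.061959 + 0.0024345 = +0.064393 = +6.4393%.

+6.439%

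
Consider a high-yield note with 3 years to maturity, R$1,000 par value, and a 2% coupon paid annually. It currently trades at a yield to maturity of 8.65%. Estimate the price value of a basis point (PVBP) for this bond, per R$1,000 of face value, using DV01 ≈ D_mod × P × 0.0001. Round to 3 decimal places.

R$0.224

Periodic yield y = 0.0865.
  t   CF        PV=CF/(1+0.0865)^t    t·PV
  1        20.00        18.4077        18.4077
  2        20.00        16.9422        33.8845
  3     1,020.00       795.2634     2,385.7901
  Σ                    830.6133     2,438.0823
P = 830.6133; D_Mac = 2.93528 yrs; D_mod = 2.70159 yrs.
DV01 ≈ 2.70159 × 830.6133 × 0.0001 = 0.224398.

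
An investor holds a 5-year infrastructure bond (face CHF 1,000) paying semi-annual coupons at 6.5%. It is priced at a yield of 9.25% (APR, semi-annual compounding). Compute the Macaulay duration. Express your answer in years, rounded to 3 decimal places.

Periodic yield y = 0.04625. Discount each cash flow and weight by its period:
  t   CF        PV=CF/(1+0.04625)^t    t·PV
  1        32.50        31.0633        31.0633
  2        32.50        29.6902        59.3803
  3        32.50        28.3777        85.1331
  4        32.50        27.1232       108.4929
  5        32.50        25.9242       129.6212
  6        32.50        24.7782       148.6695
  7        32.50        23.6829       165.7804
  8        32.50        22.6360       181.0880
  9        32.50        21.6354       194.7182
  10    1,032.50       656.9546     6,569.5459
  Σ                    891.8657     7,673.4927
Price P = Σ PV = 891.8657.
Macaulay duration = Σ(t·PV) / P = 7,673.4927 / 891.8657 = 8.60387 half-year periods.
In years: 8.60387 / 2 = 4.30193 years.

4.302 years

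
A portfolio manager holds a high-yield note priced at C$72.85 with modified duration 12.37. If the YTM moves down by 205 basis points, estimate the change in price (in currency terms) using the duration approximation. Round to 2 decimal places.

+C$18.47

Duration approximation: ΔP/P ≈ -D_mod · Δy = -12.37 × (-0.0205) = +0.253585.
ΔP ≈ 72.85 × (+0.253585) = +18.47366725.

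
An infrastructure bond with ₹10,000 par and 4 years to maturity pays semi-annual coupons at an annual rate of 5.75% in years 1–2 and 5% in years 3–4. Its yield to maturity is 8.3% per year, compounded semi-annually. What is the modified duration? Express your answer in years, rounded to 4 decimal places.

3.4704 years

Periodic yield y = 0.0415. First find Macaulay duration:
  t   CF        PV=CF/(1+0.0415)^t    t·PV
  1       287.50       276.0442       276.0442
  2       287.50       265.0448       530.0896
  3       287.50       254.4837       763.4512
  4       287.50       244.3435       977.3739
  5       250.00       204.0063     1,020.0316
  6       250.00       195.8774     1,175.2645
  7       250.00       188.0724     1,316.5069
  8    10,250.00     7,403.7146    59,229.7171
  Σ                  9,031.5870    65,288.4790
P = 9,031.5870; Macaulay duration = 65,288.4790 / 9,031.5870 = 7.22890 half-year periods = 3.61445 years.
Modified duration = D_Mac / (1 + y) = 3.61445 / 1.0415 = 3.47043 years.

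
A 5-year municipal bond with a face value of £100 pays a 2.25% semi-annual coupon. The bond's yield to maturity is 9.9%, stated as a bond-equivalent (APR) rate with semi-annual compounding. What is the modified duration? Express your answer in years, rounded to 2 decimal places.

Periodic yield y = 0.0495. First find Macaulay duration:
  t   CF        PV=CF/(1+0.0495)^t    t·PV
  1        1.125         1.0719         1.0719
  2        1.125         1.0214         2.0428
  3        1.125         0.9732         2.9196
  4        1.125         0.9273         3.7092
  5        1.125         0.8836         4.4178
  6        1.125         0.8419         5.0514
  7        1.125         0.8022         5.6153
  8        1.125         0.7644         6.1148
  9        1.125         0.7283         6.5547
  10     101.125        62.3784       623.7838
  Σ                     70.3925       661.2814
P = 70.3925; Macaulay duration = 661.2814 / 70.3925 = 9.39420 half-year periods = 4.69710 years.
Modified duration = D_Mac / (1 + y) = 4.69710 / 1.0495 = 4.47556 years.

4.48 years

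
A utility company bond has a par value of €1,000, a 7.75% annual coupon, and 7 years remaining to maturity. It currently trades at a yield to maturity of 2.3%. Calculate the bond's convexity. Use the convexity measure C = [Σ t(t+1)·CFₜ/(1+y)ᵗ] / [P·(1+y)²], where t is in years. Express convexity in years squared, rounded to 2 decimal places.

With y = 0.023:
  t   CF        PV=CF/(1+0.023)^t    t·PV        t(t+1)·PV
  1        77.50        75.7576        75.7576         151.5152
  2        77.50        74.0543       148.1087         444.3260
  3        77.50        72.3894       217.1681         868.6724
  4        77.50        70.7618       283.0474       1,415.2370
  5        77.50        69.1709       345.8546       2,075.1275
  6        77.50        67.6158       405.6945       2,839.8617
  7     1,077.50       918.9415     6,432.5902      51,460.7214
  Σ                  1,348.6912     7,908.2210      59,255.4611
P = 1,348.6912.
Convexity = Σ t(t+1)·PV / [P·(1+y)²] = 59,255.4611 / (1,348.6912 × 1.046529) = 41.98214.

41.98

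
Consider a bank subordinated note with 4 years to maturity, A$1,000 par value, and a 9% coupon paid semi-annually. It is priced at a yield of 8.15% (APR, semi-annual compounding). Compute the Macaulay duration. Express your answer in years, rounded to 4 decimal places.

3.4554 years

Periodic yield y = 0.04075. Discount each cash flow and weight by its period:
  t   CF        PV=CF/(1+0.04075)^t    t·PV
  1        45.00        43.2380        43.2380
  2        45.00        41.5451        83.0902
  3        45.00        39.9184       119.7552
  4        45.00        38.3554       153.4217
  5        45.00        36.8536       184.2682
  6        45.00        35.4107       212.4639
  7        45.00        34.0242       238.1692
  8     1,045.00       759.1803     6,073.4425
  Σ                  1,028.5258     7,107.8490
Price P = Σ PV = 1,028.5258.
Macaulay duration = Σ(t·PV) / P = 7,107.8490 / 1,028.5258 = 6.91072 half-year periods.
In years: 6.91072 / 2 = 3.45536 years.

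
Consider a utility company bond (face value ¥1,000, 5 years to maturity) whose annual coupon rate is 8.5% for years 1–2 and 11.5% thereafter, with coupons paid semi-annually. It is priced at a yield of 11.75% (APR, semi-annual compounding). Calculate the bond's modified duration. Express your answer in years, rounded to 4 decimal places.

3.8569 years

Periodic yield y = 0.05875. First find Macaulay duration:
  t   CF        PV=CF/(1+0.05875)^t    t·PV
  1        42.50        40.1417        40.1417
  2        42.50        37.9142        75.8284
  3        42.50        35.8104       107.4311
  4        42.50        33.8232       135.2930
  5        57.50        43.2216       216.1079
  6        57.50        40.8232       244.9393
  7        57.50        38.5579       269.9056
  8        57.50        36.4184       291.3469
  9        57.50        34.3975       309.5776
  10    1,057.50       597.5113     5,975.1133
  Σ                    938.6195     7,665.6849
P = 938.6195; Macaulay duration = 7,665.6849 / 938.6195 = 8.16698 half-year periods = 4.08349 years.
Modified duration = D_Mac / (1 + y) = 4.08349 / 1.05875 = 3.85690 years.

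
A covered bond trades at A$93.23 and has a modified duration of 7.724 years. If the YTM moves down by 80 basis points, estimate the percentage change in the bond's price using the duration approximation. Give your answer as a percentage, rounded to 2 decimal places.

+6.18%

Duration approximation: ΔP/P ≈ -D_mod · Δy = -7.724 × (-0.008) = +0.061792.
As a percentage: +6.1792%.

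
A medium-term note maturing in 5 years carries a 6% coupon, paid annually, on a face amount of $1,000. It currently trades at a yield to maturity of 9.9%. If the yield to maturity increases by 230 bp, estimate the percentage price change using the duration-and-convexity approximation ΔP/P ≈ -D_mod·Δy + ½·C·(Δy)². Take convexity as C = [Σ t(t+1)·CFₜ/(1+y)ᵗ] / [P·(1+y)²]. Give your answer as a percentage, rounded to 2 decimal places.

-8.68%

With y = 0.099:
  t   CF        PV=CF/(1+0.099)^t    t·PV        t(t+1)·PV
  1        60.00        54.5951        54.5951         109.1902
  2        60.00        49.6771        99.3541         298.0623
  3        60.00        45.2021       135.6062         542.4247
  4        60.00        41.1302       164.5207         822.6034
  5     1,060.00       661.1765     3,305.8825      19,835.2947
  Σ                    851.7809     3,759.9585      21,607.5753
P = 851.7809; D_Mac = 4.41423 yrs; D_mod = 4.01659 yrs; C = 21.00307.
Duration effect: -4.01659 × (+0.023) = -0.092382
Convexity effect: 0.5 × 21.00307 × (0.023)² = +0.0055553
ΔP/P ≈ -0.092382 + 0.0055553 = -0.086826 = -8.6826%.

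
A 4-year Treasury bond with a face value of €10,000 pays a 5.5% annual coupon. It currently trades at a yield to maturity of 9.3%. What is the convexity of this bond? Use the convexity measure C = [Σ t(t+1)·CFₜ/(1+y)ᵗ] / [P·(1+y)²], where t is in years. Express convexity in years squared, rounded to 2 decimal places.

14.94

With y = 0.093:
  t   CF        PV=CF/(1+0.093)^t    t·PV        t(t+1)·PV
  1       550.00       503.2022       503.2022       1,006.4044
  2       550.00       460.3863       920.7725       2,762.3176
  3       550.00       421.2134     1,263.6403       5,054.5611
  4    10,550.00     7,392.1677    29,568.6709     147,843.3544
  Σ                  8,776.9696    32,256.2859     156,666.6375
P = 8,776.9696.
Convexity = Σ t(t+1)·PV / [P·(1+y)²] = 156,666.6375 / (8,776.9696 × 1.194649) = 14.94141.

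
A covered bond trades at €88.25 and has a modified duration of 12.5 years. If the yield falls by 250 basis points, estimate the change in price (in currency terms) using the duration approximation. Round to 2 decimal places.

+€27.58

Duration approximation: ΔP/P ≈ -D_mod · Δy = -12.5 × (-0.025) = +0.312500.
ΔP ≈ 88.25 × (+0.312500) = +27.578125.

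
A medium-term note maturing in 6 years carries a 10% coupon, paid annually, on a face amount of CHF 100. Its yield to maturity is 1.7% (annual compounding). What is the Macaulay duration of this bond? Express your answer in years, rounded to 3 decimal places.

Periodic yield y = 0.017. Discount each cash flow and weight by its year:
  t   CF        PV=CF/(1+0.017)^t    t·PV
  1        10.00         9.8328         9.8328
  2        10.00         9.6685        19.3370
  3        10.00         9.5069        28.5206
  4        10.00         9.3479        37.3918
  5        10.00         9.1917        45.9584
  6       110.00        99.4184       596.5107
  Σ                    146.9663       737.5513
Price P = Σ PV = 146.9663.
Macaulay duration = Σ(t·PV) / P = 737.5513 / 146.9663 = 5.01851 years.

5.019 years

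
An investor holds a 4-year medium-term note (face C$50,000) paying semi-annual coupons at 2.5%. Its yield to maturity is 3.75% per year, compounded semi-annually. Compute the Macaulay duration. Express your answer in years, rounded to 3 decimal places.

3.826 years

Periodic yield y = 0.01875. Discount each cash flow and weight by its period:
  t   CF        PV=CF/(1+0.01875)^t    t·PV
  1       625.00       613.4969       613.4969
  2       625.00       602.2056     1,204.4112
  3       625.00       591.1220     1,773.3661
  4       625.00       580.2425     2,320.9700
  5       625.00       569.5632     2,847.8159
  6       625.00       559.0804     3,354.4826
  7       625.00       548.7906     3,841.5342
  8    50,625.00    43,633.9030   349,071.2243
  Σ                 47,698.4043   365,027.3012
Price P = Σ PV = 47,698.4043.
Macaulay duration = Σ(t·PV) / P = 365,027.3012 / 47,698.4043 = 7.65282 half-year periods.
In years: 7.65282 / 2 = 3.82641 years.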